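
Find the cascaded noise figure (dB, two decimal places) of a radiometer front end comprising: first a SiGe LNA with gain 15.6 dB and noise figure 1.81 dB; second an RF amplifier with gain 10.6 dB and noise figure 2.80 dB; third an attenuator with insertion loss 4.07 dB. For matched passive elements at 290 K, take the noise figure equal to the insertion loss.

Convert to linear (a loss of L dB is a gain of −L dB): F_i = 10^(NF_i/10), G_i = 10^(G_i,dB/10)
  Stage 1: F_1 = 10^(1.81/10) = 1.517, G_1 = 10^(15.6/10) = 36.31
  Stage 2: F_2 = 10^(2.80/10) = 1.905, G_2 = 10^(10.6/10) = 11.48
  Stage 3: F_3 = 10^(4.07/10) = 2.553, G_3 = 10^(−4.07/10) = 0.3917
Friis cascade:
  F = 1.517 + (1.905 − 1)/36.31 + (2.553 − 1)/416.9 = 1.546
NF = 10 log₁₀(1.546) = 1.89 dB

1.89 dB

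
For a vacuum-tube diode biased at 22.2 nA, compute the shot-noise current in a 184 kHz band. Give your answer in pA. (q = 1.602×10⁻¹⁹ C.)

36.2 pA

I_n = √(2qI·B)
2qI·B = 2 × 1.602×10⁻¹⁹ × 2.22×10⁻⁸ × 1.84×10⁵ = 1.31×10⁻²¹ A²
I_n = √(1.31×10⁻²¹) = 3.62×10⁻¹¹ A = 36.2 pA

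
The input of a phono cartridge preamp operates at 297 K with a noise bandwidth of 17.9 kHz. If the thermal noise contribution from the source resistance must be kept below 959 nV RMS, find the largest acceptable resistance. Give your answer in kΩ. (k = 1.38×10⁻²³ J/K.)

Johnson–Nyquist: V_n = √(4kTRB) ⇒ R = V_n² / (4kTB)
4kTB = 4 × 1.38×10⁻²³ × 297 × 1.79×10⁴ = 2.93×10⁻¹⁶
R = (9.59×10⁻⁷)² / 2.93×10⁻¹⁶ = 3.13×10³ Ω = 3.13 kΩ

3.13 kΩ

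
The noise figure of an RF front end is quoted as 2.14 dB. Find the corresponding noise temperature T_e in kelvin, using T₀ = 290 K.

F = 10^(2.14/10) = 1.63682
T_e = (F − 1)·T₀ = (1.63682 − 1) × 290 = 185 K

185 K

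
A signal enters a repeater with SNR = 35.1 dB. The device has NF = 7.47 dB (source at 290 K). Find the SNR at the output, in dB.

27.63 dB

By definition F = SNR_in/SNR_out, so in dB: SNR_out = SNR_in − NF
SNR_out = 35.1 − 7.47 = 27.63 dB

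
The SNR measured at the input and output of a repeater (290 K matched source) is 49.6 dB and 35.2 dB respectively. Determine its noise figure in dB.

14.4 dB

NF (dB) = SNR_in(dB) − SNR_out(dB) when the source is at T₀
NF = 49.6 − 35.2 = 14.4 dB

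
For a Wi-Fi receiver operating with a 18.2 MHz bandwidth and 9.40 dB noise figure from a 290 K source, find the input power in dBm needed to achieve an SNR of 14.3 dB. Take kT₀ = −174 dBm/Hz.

Sensitivity = −174 + 10 log₁₀(B) + NF + SNR_min
= −174 + 72.6 + 9.40 + 14.3
= −77.70 dBm → −77.7 dBm

−77.7 dBm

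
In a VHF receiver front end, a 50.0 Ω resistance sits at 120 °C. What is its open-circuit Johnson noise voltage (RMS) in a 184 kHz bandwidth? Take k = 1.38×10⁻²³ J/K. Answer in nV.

447 nV

T = 120 °C + 273.15 = 393.15 K
V_n = √(4kTRB)
4kTRB = 4 × 1.38×10⁻²³ × 393.15 × 5.00×10¹ × 1.84×10⁵ = 2.00×10⁻¹³ V²
V_n = √(2.00×10⁻¹³) = 4.47×10⁻⁷ V = 447 nV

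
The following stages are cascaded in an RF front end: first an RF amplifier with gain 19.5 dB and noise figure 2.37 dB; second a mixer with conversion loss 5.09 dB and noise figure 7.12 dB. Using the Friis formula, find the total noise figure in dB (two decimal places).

Convert to linear (a loss of L dB is a gain of −L dB): F_i = 10^(NF_i/10), G_i = 10^(G_i,dB/10)
  Stage 1: F_1 = 10^(2.37/10) = 1.726, G_1 = 10^(19.5/10) = 89.13
  Stage 2: F_2 = 10^(7.12/10) = 5.152, G_2 = 10^(−5.09/10) = 0.3097
Friis cascade:
  F = 1.726 + (5.152 − 1)/89.13 = 1.772
NF = 10 log₁₀(1.772) = 2.49 dB

2.49 dB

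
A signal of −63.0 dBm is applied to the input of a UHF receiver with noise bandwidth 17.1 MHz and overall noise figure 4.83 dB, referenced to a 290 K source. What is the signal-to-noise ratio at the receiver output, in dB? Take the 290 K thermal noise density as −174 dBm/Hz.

33.8 dB

Noise floor: N = −174 + 10 log₁₀(B) + NF
10 log₁₀(1.71×10⁷) = 72.33 dB
N = −174 + 72.33 + 4.83 = −96.84 dBm
SNR = P_sig − N = −63.0 − (−96.84) = 33.84 dB → 33.8 dB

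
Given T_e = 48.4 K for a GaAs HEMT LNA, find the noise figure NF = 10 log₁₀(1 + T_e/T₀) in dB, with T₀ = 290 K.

0.670 dB

F = 1 + T_e/T₀ = 1 + 48.4/290 = 1.1669
NF = 10 log₁₀(1.1669) = 0.670 dB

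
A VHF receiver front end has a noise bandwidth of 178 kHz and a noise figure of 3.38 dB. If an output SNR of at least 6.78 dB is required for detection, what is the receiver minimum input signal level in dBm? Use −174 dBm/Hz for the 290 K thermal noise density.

−111.3 dBm

Sensitivity = −174 + 10 log₁₀(B) + NF + SNR_min
= −174 + 52.5 + 3.38 + 6.78
= −111.34 dBm → −111.3 dBm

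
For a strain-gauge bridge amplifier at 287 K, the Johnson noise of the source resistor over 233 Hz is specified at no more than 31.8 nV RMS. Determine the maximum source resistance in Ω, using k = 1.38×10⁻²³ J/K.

Johnson–Nyquist: V_n = √(4kTRB) ⇒ R = V_n² / (4kTB)
4kTB = 4 × 1.38×10⁻²³ × 287 × 2.33×10² = 3.69×10⁻¹⁸
R = (3.18×10⁻⁸)² / 3.69×10⁻¹⁸ = 2.74×10² Ω = 274 Ω

274 Ω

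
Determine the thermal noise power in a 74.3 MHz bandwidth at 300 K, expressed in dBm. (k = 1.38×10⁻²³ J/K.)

P_n = kTB = 1.38×10⁻²³ × 300 × 7.43×10⁷ = 3.08×10⁻¹³ W
In dBm: 10 log₁₀(3.08×10⁻¹³ / 10⁻³) = −95.1 dBm

−95.1 dBm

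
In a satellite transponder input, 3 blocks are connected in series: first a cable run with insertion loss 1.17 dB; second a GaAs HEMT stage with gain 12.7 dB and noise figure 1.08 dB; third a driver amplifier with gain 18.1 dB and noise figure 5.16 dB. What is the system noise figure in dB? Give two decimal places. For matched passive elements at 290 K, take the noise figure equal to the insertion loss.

Convert to linear (a loss of L dB is a gain of −L dB): F_i = 10^(NF_i/10), G_i = 10^(G_i,dB/10)
  Stage 1: F_1 = 10^(1.17/10) = 1.309, G_1 = 10^(−1.17/10) = 0.7638
  Stage 2: F_2 = 10^(1.08/10) = 1.282, G_2 = 10^(12.7/10) = 18.62
  Stage 3: F_3 = 10^(5.16/10) = 3.281, G_3 = 10^(18.1/10) = 64.57
Friis cascade:
  F = 1.309 + (1.282 − 1)/0.7638 + (3.281 − 1)/14.22 = 1.839
NF = 10 log₁₀(1.839) = 2.65 dB

2.65 dB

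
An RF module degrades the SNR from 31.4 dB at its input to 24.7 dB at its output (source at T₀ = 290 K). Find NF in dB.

NF (dB) = SNR_in(dB) − SNR_out(dB) when the source is at T₀
NF = 31.4 − 24.7 = 6.7 dB

6.7 dB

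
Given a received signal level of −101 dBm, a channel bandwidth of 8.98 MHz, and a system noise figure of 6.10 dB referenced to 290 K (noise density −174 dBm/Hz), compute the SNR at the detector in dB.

−2.6 dB

Noise floor: N = −174 + 10 log₁₀(B) + NF
10 log₁₀(8.98×10⁶) = 69.53 dB
N = −174 + 69.53 + 6.10 = −98.37 dBm
SNR = P_sig − N = −101 − (−98.37) = −2.63 dB → −2.6 dB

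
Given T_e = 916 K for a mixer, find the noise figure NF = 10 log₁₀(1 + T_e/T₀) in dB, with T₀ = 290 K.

6.19 dB

F = 1 + T_e/T₀ = 1 + 916/290 = 4.15862
NF = 10 log₁₀(4.15862) = 6.19 dB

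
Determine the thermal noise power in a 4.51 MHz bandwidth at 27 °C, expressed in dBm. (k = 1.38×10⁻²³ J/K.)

T = 27 °C + 273.15 = 300.15 K
P_n = kTB = 1.38×10⁻²³ × 300.15 × 4.51×10⁶ = 1.87×10⁻¹⁴ W
In dBm: 10 log₁₀(1.87×10⁻¹⁴ / 10⁻³) = −107.3 dBm

−107.3 dBm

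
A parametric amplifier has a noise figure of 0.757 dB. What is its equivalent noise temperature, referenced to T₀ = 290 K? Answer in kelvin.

F = 10^(0.757/10) = 1.19042
T_e = (F − 1)·T₀ = (1.19042 − 1) × 290 = 55.2 K

55.2 K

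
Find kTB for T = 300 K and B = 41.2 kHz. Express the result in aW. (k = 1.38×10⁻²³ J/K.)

171 aW

P_n = kTB = 1.38×10⁻²³ × 300 × 4.12×10⁴ = 1.71×10⁻¹⁶ W = 171 aW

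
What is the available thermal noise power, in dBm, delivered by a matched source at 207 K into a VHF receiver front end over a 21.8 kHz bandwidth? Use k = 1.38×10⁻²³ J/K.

P_n = kTB = 1.38×10⁻²³ × 207 × 2.18×10⁴ = 6.23×10⁻¹⁷ W
In dBm: 10 log₁₀(6.23×10⁻¹⁷ / 10⁻³) = −132.1 dBm

−132.1 dBm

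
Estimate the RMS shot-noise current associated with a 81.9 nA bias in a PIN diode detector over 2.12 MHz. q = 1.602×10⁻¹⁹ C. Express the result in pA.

236 pA

I_n = √(2qI·B)
2qI·B = 2 × 1.602×10⁻¹⁹ × 8.19×10⁻⁸ × 2.12×10⁶ = 5.56×10⁻²⁰ A²
I_n = √(5.56×10⁻²⁰) = 2.36×10⁻¹⁰ A = 236 pA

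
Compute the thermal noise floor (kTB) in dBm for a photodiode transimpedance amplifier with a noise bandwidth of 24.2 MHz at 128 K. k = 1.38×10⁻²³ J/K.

−103.7 dBm

P_n = kTB = 1.38×10⁻²³ × 128 × 2.42×10⁷ = 4.27×10⁻¹⁴ W
In dBm: 10 log₁₀(4.27×10⁻¹⁴ / 10⁻³) = −103.7 dBm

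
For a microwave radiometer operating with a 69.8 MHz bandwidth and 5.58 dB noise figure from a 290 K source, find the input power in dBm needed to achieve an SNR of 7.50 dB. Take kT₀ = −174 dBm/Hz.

Sensitivity = −174 + 10 log₁₀(B) + NF + SNR_min
= −174 + 78.44 + 5.58 + 7.50
= −82.48 dBm → −82.5 dBm

−82.5 dBm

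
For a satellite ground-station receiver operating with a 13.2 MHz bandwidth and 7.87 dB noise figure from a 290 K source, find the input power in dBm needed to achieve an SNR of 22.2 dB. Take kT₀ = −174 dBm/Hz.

−72.7 dBm

Sensitivity = −174 + 10 log₁₀(B) + NF + SNR_min
= −174 + 71.21 + 7.87 + 22.2
= −72.72 dBm → −72.7 dBm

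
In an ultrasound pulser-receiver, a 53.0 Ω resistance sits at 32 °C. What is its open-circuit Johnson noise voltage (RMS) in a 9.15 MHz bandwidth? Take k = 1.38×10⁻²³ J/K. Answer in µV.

T = 32 °C + 273.15 = 305.15 K
V_n = √(4kTRB)
4kTRB = 4 × 1.38×10⁻²³ × 305.15 × 5.30×10¹ × 9.15×10⁶ = 8.17×10⁻¹² V²
V_n = √(8.17×10⁻¹²) = 2.86×10⁻⁶ V = 2.86 µV

2.86 µV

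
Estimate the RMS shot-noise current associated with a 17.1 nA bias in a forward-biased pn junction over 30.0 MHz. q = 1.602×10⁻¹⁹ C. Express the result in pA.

I_n = √(2qI·B)
2qI·B = 2 × 1.602×10⁻¹⁹ × 1.71×10⁻⁸ × 3.00×10⁷ = 1.64×10⁻¹⁹ A²
I_n = √(1.64×10⁻¹⁹) = 4.05×10⁻¹⁰ A = 405 pA

405 pA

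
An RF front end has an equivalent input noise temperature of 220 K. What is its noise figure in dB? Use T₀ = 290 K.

F = 1 + T_e/T₀ = 1 + 220/290 = 1.75862
NF = 10 log₁₀(1.75862) = 2.45 dB

2.45 dB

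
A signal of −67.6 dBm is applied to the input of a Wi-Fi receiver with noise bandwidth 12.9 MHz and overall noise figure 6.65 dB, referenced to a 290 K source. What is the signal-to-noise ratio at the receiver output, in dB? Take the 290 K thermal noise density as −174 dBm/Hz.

Noise floor: N = −174 + 10 log₁₀(B) + NF
10 log₁₀(1.29×10⁷) = 71.11 dB
N = −174 + 71.11 + 6.65 = −96.24 dBm
SNR = P_sig − N = −67.6 − (−96.24) = 28.64 dB → 28.6 dB

28.6 dB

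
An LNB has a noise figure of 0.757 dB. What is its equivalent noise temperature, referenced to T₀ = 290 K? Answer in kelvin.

F = 10^(0.757/10) = 1.19042
T_e = (F − 1)·T₀ = (1.19042 − 1) × 290 = 55.2 K

55.2 K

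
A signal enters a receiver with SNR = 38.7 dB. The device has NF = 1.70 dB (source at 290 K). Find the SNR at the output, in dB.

37.00 dB

By definition F = SNR_in/SNR_out, so in dB: SNR_out = SNR_in − NF
SNR_out = 38.7 − 1.70 = 37.00 dB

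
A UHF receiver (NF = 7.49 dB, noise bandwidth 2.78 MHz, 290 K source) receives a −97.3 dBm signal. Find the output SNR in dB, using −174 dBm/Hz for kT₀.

4.8 dB

Noise floor: N = −174 + 10 log₁₀(B) + NF
10 log₁₀(2.78×10⁶) = 64.44 dB
N = −174 + 64.44 + 7.49 = −102.07 dBm
SNR = P_sig − N = −97.3 − (−102.07) = 4.77 dB → 4.8 dB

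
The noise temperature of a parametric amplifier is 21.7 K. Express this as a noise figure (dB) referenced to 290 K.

F = 1 + T_e/T₀ = 1 + 21.7/290 = 1.07483
NF = 10 log₁₀(1.07483) = 0.313 dB

0.313 dB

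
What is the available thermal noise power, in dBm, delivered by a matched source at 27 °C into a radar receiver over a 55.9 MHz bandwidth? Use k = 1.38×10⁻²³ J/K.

T = 27 °C + 273.15 = 300.15 K
P_n = kTB = 1.38×10⁻²³ × 300.15 × 5.59×10⁷ = 2.32×10⁻¹³ W
In dBm: 10 log₁₀(2.32×10⁻¹³ / 10⁻³) = −96.4 dBm

−96.4 dBm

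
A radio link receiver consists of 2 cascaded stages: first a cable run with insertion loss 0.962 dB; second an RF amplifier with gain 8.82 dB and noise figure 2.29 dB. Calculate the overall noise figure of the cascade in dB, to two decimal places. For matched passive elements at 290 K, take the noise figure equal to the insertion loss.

3.25 dB

Convert to linear (a loss of L dB is a gain of −L dB): F_i = 10^(NF_i/10), G_i = 10^(G_i,dB/10)
  Stage 1: F_1 = 10^(0.962/10) = 1.248, G_1 = 10^(−0.962/10) = 0.8013
  Stage 2: F_2 = 10^(2.29/10) = 1.694, G_2 = 10^(8.82/10) = 7.621
Friis cascade:
  F = 1.248 + (1.694 − 1)/0.8013 = 2.114
NF = 10 log₁₀(2.114) = 3.25 dB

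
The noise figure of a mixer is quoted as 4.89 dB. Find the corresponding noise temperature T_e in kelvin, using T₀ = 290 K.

F = 10^(4.89/10) = 3.08319
T_e = (F − 1)·T₀ = (3.08319 − 1) × 290 = 604 K

604 K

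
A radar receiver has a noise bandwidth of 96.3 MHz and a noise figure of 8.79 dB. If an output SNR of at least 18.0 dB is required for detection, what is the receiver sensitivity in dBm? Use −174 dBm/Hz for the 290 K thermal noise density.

−67.4 dBm

Sensitivity = −174 + 10 log₁₀(B) + NF + SNR_min
= −174 + 79.84 + 8.79 + 18.0
= −67.37 dBm → −67.4 dBm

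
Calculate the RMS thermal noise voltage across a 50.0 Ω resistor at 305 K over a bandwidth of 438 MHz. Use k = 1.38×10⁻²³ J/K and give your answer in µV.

19.2 µV

V_n = √(4kTRB)
4kTRB = 4 × 1.38×10⁻²³ × 305 × 5.00×10¹ × 4.38×10⁸ = 3.69×10⁻¹⁰ V²
V_n = √(3.69×10⁻¹⁰) = 1.92×10⁻⁵ V = 19.2 µV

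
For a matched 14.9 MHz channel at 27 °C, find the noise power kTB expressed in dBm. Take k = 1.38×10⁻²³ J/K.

T = 27 °C + 273.15 = 300.15 K
P_n = kTB = 1.38×10⁻²³ × 300.15 × 1.49×10⁷ = 6.17×10⁻¹⁴ W
In dBm: 10 log₁₀(6.17×10⁻¹⁴ / 10⁻³) = −102.1 dBm

−102.1 dBm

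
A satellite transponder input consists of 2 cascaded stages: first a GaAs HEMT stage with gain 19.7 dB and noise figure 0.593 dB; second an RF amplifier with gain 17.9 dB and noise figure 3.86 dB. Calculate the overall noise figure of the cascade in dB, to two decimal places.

0.65 dB

Convert to linear (a loss of L dB is a gain of −L dB): F_i = 10^(NF_i/10), G_i = 10^(G_i,dB/10)
  Stage 1: F_1 = 10^(0.593/10) = 1.146, G_1 = 10^(19.7/10) = 93.33
  Stage 2: F_2 = 10^(3.86/10) = 2.432, G_2 = 10^(17.9/10) = 61.66
Friis cascade:
  F = 1.146 + (2.432 − 1)/93.33 = 1.162
NF = 10 log₁₀(1.162) = 0.65 dB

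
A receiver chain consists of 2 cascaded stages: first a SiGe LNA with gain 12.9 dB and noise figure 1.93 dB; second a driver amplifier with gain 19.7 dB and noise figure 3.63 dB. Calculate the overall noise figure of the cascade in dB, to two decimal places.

2.11 dB

Convert to linear (a loss of L dB is a gain of −L dB): F_i = 10^(NF_i/10), G_i = 10^(G_i,dB/10)
  Stage 1: F_1 = 10^(1.93/10) = 1.560, G_1 = 10^(12.9/10) = 19.50
  Stage 2: F_2 = 10^(3.63/10) = 2.307, G_2 = 10^(19.7/10) = 93.33
Friis cascade:
  F = 1.560 + (2.307 − 1)/19.50 = 1.627
NF = 10 log₁₀(1.627) = 2.11 dB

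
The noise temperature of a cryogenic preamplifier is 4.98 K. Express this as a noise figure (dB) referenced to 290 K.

0.074 dB

F = 1 + T_e/T₀ = 1 + 4.98/290 = 1.01717
NF = 10 log₁₀(1.01717) = 0.074 dB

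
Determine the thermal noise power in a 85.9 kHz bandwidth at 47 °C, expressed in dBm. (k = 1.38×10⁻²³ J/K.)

T = 47 °C + 273.15 = 320.15 K
P_n = kTB = 1.38×10⁻²³ × 320.15 × 8.59×10⁴ = 3.80×10⁻¹⁶ W
In dBm: 10 log₁₀(3.80×10⁻¹⁶ / 10⁻³) = −124.2 dBm

−124.2 dBm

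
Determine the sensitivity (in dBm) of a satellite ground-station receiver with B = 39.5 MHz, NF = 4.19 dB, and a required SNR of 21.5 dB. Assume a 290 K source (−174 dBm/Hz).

Sensitivity = −174 + 10 log₁₀(B) + NF + SNR_min
= −174 + 75.97 + 4.19 + 21.5
= −72.34 dBm → −72.3 dBm

−72.3 dBm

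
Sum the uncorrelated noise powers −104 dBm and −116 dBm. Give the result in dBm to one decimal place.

−103.7 dBm

Convert to linear, add, convert back:
P₁ = 3.98×10⁻¹⁴ W, P₂ = 2.51×10⁻¹⁵ W
P_tot = 4.23×10⁻¹⁴ W → 10 log₁₀(P_tot / 10⁻³) = −103.7 dBm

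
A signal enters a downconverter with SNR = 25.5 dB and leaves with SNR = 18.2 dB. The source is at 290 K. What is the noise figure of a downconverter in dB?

NF (dB) = SNR_in(dB) − SNR_out(dB) when the source is at T₀
NF = 25.5 − 18.2 = 7.3 dB

7.3 dB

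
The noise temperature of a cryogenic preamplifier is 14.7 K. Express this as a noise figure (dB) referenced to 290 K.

0.215 dB

F = 1 + T_e/T₀ = 1 + 14.7/290 = 1.05069
NF = 10 log₁₀(1.05069) = 0.215 dB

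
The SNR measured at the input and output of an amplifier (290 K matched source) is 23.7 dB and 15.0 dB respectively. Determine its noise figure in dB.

NF (dB) = SNR_in(dB) − SNR_out(dB) when the source is at T₀
NF = 23.7 − 15.0 = 8.7 dB

8.7 dB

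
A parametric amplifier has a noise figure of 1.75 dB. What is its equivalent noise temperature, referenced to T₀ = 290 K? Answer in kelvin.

144 K

F = 10^(1.75/10) = 1.49624
T_e = (F − 1)·T₀ = (1.49624 − 1) × 290 = 144 K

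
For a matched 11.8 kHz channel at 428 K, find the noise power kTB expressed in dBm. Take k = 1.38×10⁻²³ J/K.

P_n = kTB = 1.38×10⁻²³ × 428 × 1.18×10⁴ = 6.97×10⁻¹⁷ W
In dBm: 10 log₁₀(6.97×10⁻¹⁷ / 10⁻³) = −131.6 dBm

−131.6 dBm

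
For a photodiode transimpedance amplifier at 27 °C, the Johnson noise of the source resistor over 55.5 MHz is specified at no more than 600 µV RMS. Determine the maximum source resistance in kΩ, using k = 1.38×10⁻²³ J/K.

392 kΩ

T = 27 °C + 273.15 = 300.15 K
Johnson–Nyquist: V_n = √(4kTRB) ⇒ R = V_n² / (4kTB)
4kTB = 4 × 1.38×10⁻²³ × 300.15 × 5.55×10⁷ = 9.20×10⁻¹³
R = (6.00×10⁻⁴)² / 9.20×10⁻¹³ = 3.92×10⁵ Ω = 392 kΩ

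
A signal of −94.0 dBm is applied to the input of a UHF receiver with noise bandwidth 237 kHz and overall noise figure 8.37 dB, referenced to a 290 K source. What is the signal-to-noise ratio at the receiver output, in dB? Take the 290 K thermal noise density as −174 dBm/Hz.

17.9 dB

Noise floor: N = −174 + 10 log₁₀(B) + NF
10 log₁₀(2.37×10⁵) = 53.75 dB
N = −174 + 53.75 + 8.37 = −111.88 dBm
SNR = P_sig − N = −94.0 − (−111.88) = 17.88 dB → 17.9 dB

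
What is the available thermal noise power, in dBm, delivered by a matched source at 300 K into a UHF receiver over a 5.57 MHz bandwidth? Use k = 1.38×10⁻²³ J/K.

P_n = kTB = 1.38×10⁻²³ × 300 × 5.57×10⁶ = 2.31×10⁻¹⁴ W
In dBm: 10 log₁₀(2.31×10⁻¹⁴ / 10⁻³) = −106.4 dBm

−106.4 dBm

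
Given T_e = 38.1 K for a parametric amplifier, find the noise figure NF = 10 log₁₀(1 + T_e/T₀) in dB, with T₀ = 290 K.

0.536 dB

F = 1 + T_e/T₀ = 1 + 38.1/290 = 1.13138
NF = 10 log₁₀(1.13138) = 0.536 dB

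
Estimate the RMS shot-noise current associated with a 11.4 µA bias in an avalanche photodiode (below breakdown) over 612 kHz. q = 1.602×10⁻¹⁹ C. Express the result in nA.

I_n = √(2qI·B)
2qI·B = 2 × 1.602×10⁻¹⁹ × 1.14×10⁻⁵ × 6.12×10⁵ = 2.24×10⁻¹⁸ A²
I_n = √(2.24×10⁻¹⁸) = 1.50×10⁻⁹ A = 1.50 nA

1.50 nA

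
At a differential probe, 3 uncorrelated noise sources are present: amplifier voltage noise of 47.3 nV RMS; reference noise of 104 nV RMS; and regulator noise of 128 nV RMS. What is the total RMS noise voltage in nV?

172 nV

Uncorrelated sources add in power (mean-square): V_tot = √(ΣV_i²)
V_tot = √[(4.73×10⁻⁸)² + (1.04×10⁻⁷)² + (1.28×10⁻⁷)²] = 1.72×10⁻⁷ V = 172 nV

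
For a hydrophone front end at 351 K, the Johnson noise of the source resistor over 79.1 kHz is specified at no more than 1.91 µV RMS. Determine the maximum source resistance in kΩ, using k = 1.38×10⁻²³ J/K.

Johnson–Nyquist: V_n = √(4kTRB) ⇒ R = V_n² / (4kTB)
4kTB = 4 × 1.38×10⁻²³ × 351 × 7.91×10⁴ = 1.53×10⁻¹⁵
R = (1.91×10⁻⁶)² / 1.53×10⁻¹⁵ = 2.38×10³ Ω = 2.38 kΩ

2.38 kΩ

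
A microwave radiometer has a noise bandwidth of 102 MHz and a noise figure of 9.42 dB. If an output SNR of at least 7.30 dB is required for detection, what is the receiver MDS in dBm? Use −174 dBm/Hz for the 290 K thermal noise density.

−77.2 dBm

Sensitivity = −174 + 10 log₁₀(B) + NF + SNR_min
= −174 + 80.09 + 9.42 + 7.30
= −77.19 dBm → −77.2 dBm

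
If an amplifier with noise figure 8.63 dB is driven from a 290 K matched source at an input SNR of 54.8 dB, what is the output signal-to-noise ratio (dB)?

46.17 dB

By definition F = SNR_in/SNR_out, so in dB: SNR_out = SNR_in − NF
SNR_out = 54.8 − 8.63 = 46.17 dB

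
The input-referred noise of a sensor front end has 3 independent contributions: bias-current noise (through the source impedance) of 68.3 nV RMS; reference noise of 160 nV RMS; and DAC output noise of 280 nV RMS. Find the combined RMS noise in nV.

330 nV

Uncorrelated sources add in power (mean-square): V_tot = √(ΣV_i²)
V_tot = √[(6.83×10⁻⁸)² + (1.60×10⁻⁷)² + (2.80×10⁻⁷)²] = 3.30×10⁻⁷ V = 330 nV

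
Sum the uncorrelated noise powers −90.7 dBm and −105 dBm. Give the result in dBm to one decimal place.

−90.5 dBm

Convert to linear, add, convert back:
P₁ = 8.51×10⁻¹³ W, P₂ = 3.16×10⁻¹⁴ W
P_tot = 8.83×10⁻¹³ W → 10 log₁₀(P_tot / 10⁻³) = −90.5 dBm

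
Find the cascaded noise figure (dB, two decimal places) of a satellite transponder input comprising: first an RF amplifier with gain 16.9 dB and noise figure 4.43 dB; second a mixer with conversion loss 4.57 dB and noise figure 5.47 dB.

Convert to linear (a loss of L dB is a gain of −L dB): F_i = 10^(NF_i/10), G_i = 10^(G_i,dB/10)
  Stage 1: F_1 = 10^(4.43/10) = 2.773, G_1 = 10^(16.9/10) = 48.98
  Stage 2: F_2 = 10^(5.47/10) = 3.524, G_2 = 10^(−4.57/10) = 0.3491
Friis cascade:
  F = 2.773 + (3.524 − 1)/48.98 = 2.825
NF = 10 log₁₀(2.825) = 4.51 dB

4.51 dB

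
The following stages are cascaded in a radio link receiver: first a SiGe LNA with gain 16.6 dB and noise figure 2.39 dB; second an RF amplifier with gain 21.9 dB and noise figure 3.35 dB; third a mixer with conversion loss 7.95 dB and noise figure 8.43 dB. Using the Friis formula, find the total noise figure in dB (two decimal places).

2.46 dB

Convert to linear (a loss of L dB is a gain of −L dB): F_i = 10^(NF_i/10), G_i = 10^(G_i,dB/10)
  Stage 1: F_1 = 10^(2.39/10) = 1.734, G_1 = 10^(16.6/10) = 45.71
  Stage 2: F_2 = 10^(3.35/10) = 2.163, G_2 = 10^(21.9/10) = 154.9
  Stage 3: F_3 = 10^(8.43/10) = 6.966, G_3 = 10^(−7.95/10) = 0.1603
Friis cascade:
  F = 1.734 + (2.163 − 1)/45.71 + (6.966 − 1)/7079 = 1.760
NF = 10 log₁₀(1.760) = 2.46 dB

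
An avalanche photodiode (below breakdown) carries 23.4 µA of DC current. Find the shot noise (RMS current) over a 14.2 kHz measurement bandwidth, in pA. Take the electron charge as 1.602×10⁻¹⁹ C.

I_n = √(2qI·B)
2qI·B = 2 × 1.602×10⁻¹⁹ × 2.34×10⁻⁵ × 1.42×10⁴ = 1.06×10⁻¹⁹ A²
I_n = √(1.06×10⁻¹⁹) = 3.26×10⁻¹⁰ A = 326 pA

326 pA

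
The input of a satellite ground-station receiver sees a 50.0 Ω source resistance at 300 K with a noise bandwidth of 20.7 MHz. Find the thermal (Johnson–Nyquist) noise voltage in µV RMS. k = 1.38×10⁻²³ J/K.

V_n = √(4kTRB)
4kTRB = 4 × 1.38×10⁻²³ × 300 × 5.00×10¹ × 2.07×10⁷ = 1.71×10⁻¹¹ V²
V_n = √(1.71×10⁻¹¹) = 4.14×10⁻⁶ V = 4.14 µV

4.14 µV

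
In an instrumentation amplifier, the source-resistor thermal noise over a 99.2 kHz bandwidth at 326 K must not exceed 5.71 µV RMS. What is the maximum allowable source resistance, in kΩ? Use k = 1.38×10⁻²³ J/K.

Johnson–Nyquist: V_n = √(4kTRB) ⇒ R = V_n² / (4kTB)
4kTB = 4 × 1.38×10⁻²³ × 326 × 9.92×10⁴ = 1.79×10⁻¹⁵
R = (5.71×10⁻⁶)² / 1.79×10⁻¹⁵ = 1.83×10⁴ Ω = 18.3 kΩ

18.3 kΩ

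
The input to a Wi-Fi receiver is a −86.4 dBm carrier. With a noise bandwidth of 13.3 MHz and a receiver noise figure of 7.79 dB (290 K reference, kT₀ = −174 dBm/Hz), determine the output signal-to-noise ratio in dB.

Noise floor: N = −174 + 10 log₁₀(B) + NF
10 log₁₀(1.33×10⁷) = 71.24 dB
N = −174 + 71.24 + 7.79 = −94.97 dBm
SNR = P_sig − N = −86.4 − (−94.97) = 8.57 dB → 8.6 dB

8.6 dB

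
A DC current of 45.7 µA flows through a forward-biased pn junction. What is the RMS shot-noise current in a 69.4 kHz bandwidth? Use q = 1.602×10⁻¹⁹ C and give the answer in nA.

1.01 nA

I_n = √(2qI·B)
2qI·B = 2 × 1.602×10⁻¹⁹ × 4.57×10⁻⁵ × 6.94×10⁴ = 1.02×10⁻¹⁸ A²
I_n = √(1.02×10⁻¹⁸) = 1.01×10⁻⁹ A = 1.01 nA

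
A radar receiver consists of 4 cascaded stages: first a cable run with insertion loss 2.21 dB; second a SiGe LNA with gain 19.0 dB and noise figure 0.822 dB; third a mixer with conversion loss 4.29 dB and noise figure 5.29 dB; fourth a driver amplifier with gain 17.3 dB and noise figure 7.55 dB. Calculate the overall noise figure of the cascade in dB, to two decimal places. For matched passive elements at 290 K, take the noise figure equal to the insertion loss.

Convert to linear (a loss of L dB is a gain of −L dB): F_i = 10^(NF_i/10), G_i = 10^(G_i,dB/10)
  Stage 1: F_1 = 10^(2.21/10) = 1.663, G_1 = 10^(−2.21/10) = 0.6012
  Stage 2: F_2 = 10^(0.822/10) = 1.208, G_2 = 10^(19.0/10) = 79.43
  Stage 3: F_3 = 10^(5.29/10) = 3.381, G_3 = 10^(−4.29/10) = 0.3724
  Stage 4: F_4 = 10^(7.55/10) = 5.689, G_4 = 10^(17.3/10) = 53.70
Friis cascade:
  F = 1.663 + (1.208 − 1)/0.6012 + (3.381 − 1)/47.75 + (5.689 − 1)/17.78 = 2.324
NF = 10 log₁₀(2.324) = 3.66 dB

3.66 dB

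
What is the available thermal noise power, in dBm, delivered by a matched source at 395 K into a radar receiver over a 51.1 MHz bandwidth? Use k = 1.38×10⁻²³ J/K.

−95.6 dBm

P_n = kTB = 1.38×10⁻²³ × 395 × 5.11×10⁷ = 2.79×10⁻¹³ W
In dBm: 10 log₁₀(2.79×10⁻¹³ / 10⁻³) = −95.6 dBm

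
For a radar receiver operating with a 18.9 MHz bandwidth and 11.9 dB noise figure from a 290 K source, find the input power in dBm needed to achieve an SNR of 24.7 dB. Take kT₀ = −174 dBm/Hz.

Sensitivity = −174 + 10 log₁₀(B) + NF + SNR_min
= −174 + 72.76 + 11.9 + 24.7
= −64.64 dBm → −64.6 dBm

−64.6 dBm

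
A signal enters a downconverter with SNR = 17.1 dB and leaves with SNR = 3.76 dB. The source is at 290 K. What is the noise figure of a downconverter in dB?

NF (dB) = SNR_in(dB) − SNR_out(dB) when the source is at T₀
NF = 17.1 − 3.76 = 13.34 dB

13.34 dB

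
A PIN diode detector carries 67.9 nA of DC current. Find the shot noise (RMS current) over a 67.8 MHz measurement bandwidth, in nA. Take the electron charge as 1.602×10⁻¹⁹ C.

1.21 nA

I_n = √(2qI·B)
2qI·B = 2 × 1.602×10⁻¹⁹ × 6.79×10⁻⁸ × 6.78×10⁷ = 1.47×10⁻¹⁸ A²
I_n = √(1.47×10⁻¹⁸) = 1.21×10⁻⁹ A = 1.21 nA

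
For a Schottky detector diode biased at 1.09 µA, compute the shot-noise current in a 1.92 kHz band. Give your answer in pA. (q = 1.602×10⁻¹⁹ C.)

25.9 pA

I_n = √(2qI·B)
2qI·B = 2 × 1.602×10⁻¹⁹ × 1.09×10⁻⁶ × 1.92×10³ = 6.71×10⁻²² A²
I_n = √(6.71×10⁻²²) = 2.59×10⁻¹¹ A = 25.9 pA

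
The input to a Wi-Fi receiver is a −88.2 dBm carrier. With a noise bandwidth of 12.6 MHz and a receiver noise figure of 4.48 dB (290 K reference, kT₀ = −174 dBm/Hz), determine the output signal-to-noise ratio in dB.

Noise floor: N = −174 + 10 log₁₀(B) + NF
10 log₁₀(1.26×10⁷) = 71 dB
N = −174 + 71 + 4.48 = −98.52 dBm
SNR = P_sig − N = −88.2 − (−98.52) = 10.32 dB → 10.3 dB

10.3 dB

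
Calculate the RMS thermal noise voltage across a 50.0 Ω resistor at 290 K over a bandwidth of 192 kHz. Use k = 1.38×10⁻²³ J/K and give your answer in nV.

V_n = √(4kTRB)
4kTRB = 4 × 1.38×10⁻²³ × 290 × 5.00×10¹ × 1.92×10⁵ = 1.54×10⁻¹³ V²
V_n = √(1.54×10⁻¹³) = 3.92×10⁻⁷ V = 392 nV

392 nV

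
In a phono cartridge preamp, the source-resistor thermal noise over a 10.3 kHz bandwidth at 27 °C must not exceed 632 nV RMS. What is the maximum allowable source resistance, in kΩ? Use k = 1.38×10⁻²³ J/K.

T = 27 °C + 273.15 = 300.15 K
Johnson–Nyquist: V_n = √(4kTRB) ⇒ R = V_n² / (4kTB)
4kTB = 4 × 1.38×10⁻²³ × 300.15 × 1.03×10⁴ = 1.71×10⁻¹⁶
R = (6.32×10⁻⁷)² / 1.71×10⁻¹⁶ = 2.34×10³ Ω = 2.34 kΩ

2.34 kΩ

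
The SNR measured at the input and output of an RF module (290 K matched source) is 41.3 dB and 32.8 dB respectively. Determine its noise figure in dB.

NF (dB) = SNR_in(dB) − SNR_out(dB) when the source is at T₀
NF = 41.3 − 32.8 = 8.5 dB

8.5 dB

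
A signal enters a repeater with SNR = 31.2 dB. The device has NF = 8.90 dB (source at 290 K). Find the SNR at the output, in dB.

22.30 dB

By definition F = SNR_in/SNR_out, so in dB: SNR_out = SNR_in − NF
SNR_out = 31.2 − 8.90 = 22.30 dB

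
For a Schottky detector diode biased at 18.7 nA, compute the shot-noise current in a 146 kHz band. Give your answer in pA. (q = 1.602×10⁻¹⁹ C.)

I_n = √(2qI·B)
2qI·B = 2 × 1.602×10⁻¹⁹ × 1.87×10⁻⁸ × 1.46×10⁵ = 8.75×10⁻²² A²
I_n = √(8.75×10⁻²²) = 2.96×10⁻¹¹ A = 29.6 pA

29.6 pA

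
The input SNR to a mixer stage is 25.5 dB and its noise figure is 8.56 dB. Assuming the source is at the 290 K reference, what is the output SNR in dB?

16.94 dB

By definition F = SNR_in/SNR_out, so in dB: SNR_out = SNR_in − NF
SNR_out = 25.5 − 8.56 = 16.94 dB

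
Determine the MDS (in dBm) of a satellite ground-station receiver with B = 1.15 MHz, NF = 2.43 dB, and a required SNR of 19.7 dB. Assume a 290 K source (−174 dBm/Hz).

Sensitivity = −174 + 10 log₁₀(B) + NF + SNR_min
= −174 + 60.61 + 2.43 + 19.7
= −91.26 dBm → −91.3 dBm

−91.3 dBm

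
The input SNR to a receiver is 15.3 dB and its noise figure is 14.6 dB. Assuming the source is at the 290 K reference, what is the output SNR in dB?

0.7 dB

By definition F = SNR_in/SNR_out, so in dB: SNR_out = SNR_in − NF
SNR_out = 15.3 − 14.6 = 0.7 dB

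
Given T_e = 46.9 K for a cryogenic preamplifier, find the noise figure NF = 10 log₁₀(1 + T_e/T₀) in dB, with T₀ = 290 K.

F = 1 + T_e/T₀ = 1 + 46.9/290 = 1.16172
NF = 10 log₁₀(1.16172) = 0.651 dB

0.651 dB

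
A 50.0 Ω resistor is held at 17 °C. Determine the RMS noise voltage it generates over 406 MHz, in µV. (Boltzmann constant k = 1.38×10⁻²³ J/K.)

18.0 µV

T = 17 °C + 273.15 = 290.15 K
V_n = √(4kTRB)
4kTRB = 4 × 1.38×10⁻²³ × 290.15 × 5.00×10¹ × 4.06×10⁸ = 3.25×10⁻¹⁰ V²
V_n = √(3.25×10⁻¹⁰) = 1.80×10⁻⁵ V = 18.0 µV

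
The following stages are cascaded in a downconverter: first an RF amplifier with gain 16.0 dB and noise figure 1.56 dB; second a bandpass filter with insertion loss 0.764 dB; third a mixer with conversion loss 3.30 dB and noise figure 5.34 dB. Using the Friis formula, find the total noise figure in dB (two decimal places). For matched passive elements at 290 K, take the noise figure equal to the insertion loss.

Convert to linear (a loss of L dB is a gain of −L dB): F_i = 10^(NF_i/10), G_i = 10^(G_i,dB/10)
  Stage 1: F_1 = 10^(1.56/10) = 1.432, G_1 = 10^(16.0/10) = 39.81
  Stage 2: F_2 = 10^(0.764/10) = 1.192, G_2 = 10^(−0.764/10) = 0.8387
  Stage 3: F_3 = 10^(5.34/10) = 3.420, G_3 = 10^(−3.30/10) = 0.4677
Friis cascade:
  F = 1.432 + (1.192 − 1)/39.81 + (3.420 − 1)/33.39 = 1.509
NF = 10 log₁₀(1.509) = 1.79 dB

1.79 dB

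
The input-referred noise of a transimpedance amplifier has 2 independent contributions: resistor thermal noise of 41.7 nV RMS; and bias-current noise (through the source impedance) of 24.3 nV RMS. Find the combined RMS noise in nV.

Uncorrelated sources add in power (mean-square): V_tot = √(ΣV_i²)
V_tot = √[(4.17×10⁻⁸)² + (2.43×10⁻⁸)²] = 4.83×10⁻⁸ V = 48.3 nV

48.3 nV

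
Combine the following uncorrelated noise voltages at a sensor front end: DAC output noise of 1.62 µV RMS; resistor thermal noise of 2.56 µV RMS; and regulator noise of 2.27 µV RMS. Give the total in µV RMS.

3.79 µV

Uncorrelated sources add in power (mean-square): V_tot = √(ΣV_i²)
V_tot = √[(1.62×10⁻⁶)² + (2.56×10⁻⁶)² + (2.27×10⁻⁶)²] = 3.79×10⁻⁶ V = 3.79 µV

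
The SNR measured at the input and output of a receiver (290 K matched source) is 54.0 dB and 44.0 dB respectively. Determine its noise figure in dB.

NF (dB) = SNR_in(dB) − SNR_out(dB) when the source is at T₀
NF = 54.0 − 44.0 = 10.0 dB

10.0 dB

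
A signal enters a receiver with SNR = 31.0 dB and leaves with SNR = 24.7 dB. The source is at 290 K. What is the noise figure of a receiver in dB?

NF (dB) = SNR_in(dB) − SNR_out(dB) when the source is at T₀
NF = 31.0 − 24.7 = 6.3 dB

6.3 dB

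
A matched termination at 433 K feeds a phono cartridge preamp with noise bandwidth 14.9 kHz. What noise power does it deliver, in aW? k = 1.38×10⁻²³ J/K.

P_n = kTB = 1.38×10⁻²³ × 433 × 1.49×10⁴ = 8.90×10⁻¹⁷ W = 89.0 aW

89.0 aW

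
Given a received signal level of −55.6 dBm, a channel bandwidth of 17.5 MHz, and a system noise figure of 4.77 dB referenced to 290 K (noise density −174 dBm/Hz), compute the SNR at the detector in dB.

41.2 dB

Noise floor: N = −174 + 10 log₁₀(B) + NF
10 log₁₀(1.75×10⁷) = 72.43 dB
N = −174 + 72.43 + 4.77 = −96.80 dBm
SNR = P_sig − N = −55.6 − (−96.80) = 41.20 dB → 41.2 dB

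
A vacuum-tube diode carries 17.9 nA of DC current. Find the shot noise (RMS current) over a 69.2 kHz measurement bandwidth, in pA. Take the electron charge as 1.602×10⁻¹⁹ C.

19.9 pA

I_n = √(2qI·B)
2qI·B = 2 × 1.602×10⁻¹⁹ × 1.79×10⁻⁸ × 6.92×10⁴ = 3.97×10⁻²² A²
I_n = √(3.97×10⁻²²) = 1.99×10⁻¹¹ A = 19.9 pA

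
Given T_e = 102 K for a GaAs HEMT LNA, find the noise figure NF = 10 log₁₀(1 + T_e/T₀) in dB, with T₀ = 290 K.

1.31 dB

F = 1 + T_e/T₀ = 1 + 102/290 = 1.35172
NF = 10 log₁₀(1.35172) = 1.31 dB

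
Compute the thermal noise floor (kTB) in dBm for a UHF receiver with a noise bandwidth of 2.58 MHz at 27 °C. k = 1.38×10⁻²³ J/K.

−109.7 dBm

T = 27 °C + 273.15 = 300.15 K
P_n = kTB = 1.38×10⁻²³ × 300.15 × 2.58×10⁶ = 1.07×10⁻¹⁴ W
In dBm: 10 log₁₀(1.07×10⁻¹⁴ / 10⁻³) = −109.7 dBm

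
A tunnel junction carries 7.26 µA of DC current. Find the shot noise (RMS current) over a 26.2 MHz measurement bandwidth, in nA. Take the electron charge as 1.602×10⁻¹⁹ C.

I_n = √(2qI·B)
2qI·B = 2 × 1.602×10⁻¹⁹ × 7.26×10⁻⁶ × 2.62×10⁷ = 6.09×10⁻¹⁷ A²
I_n = √(6.09×10⁻¹⁷) = 7.81×10⁻⁹ A = 7.81 nA

7.81 nA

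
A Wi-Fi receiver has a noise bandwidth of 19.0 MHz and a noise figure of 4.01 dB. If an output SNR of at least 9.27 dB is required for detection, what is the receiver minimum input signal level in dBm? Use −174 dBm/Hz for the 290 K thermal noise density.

Sensitivity = −174 + 10 log₁₀(B) + NF + SNR_min
= −174 + 72.79 + 4.01 + 9.27
= −87.93 dBm → −87.9 dBm

−87.9 dBm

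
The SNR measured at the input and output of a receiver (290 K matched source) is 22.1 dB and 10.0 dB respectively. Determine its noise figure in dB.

12.1 dB

NF (dB) = SNR_in(dB) − SNR_out(dB) when the source is at T₀
NF = 22.1 − 10.0 = 12.1 dB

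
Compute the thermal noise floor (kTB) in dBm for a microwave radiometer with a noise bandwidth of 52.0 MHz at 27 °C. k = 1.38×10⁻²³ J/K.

−96.7 dBm

T = 27 °C + 273.15 = 300.15 K
P_n = kTB = 1.38×10⁻²³ × 300.15 × 5.20×10⁷ = 2.15×10⁻¹³ W
In dBm: 10 log₁₀(2.15×10⁻¹³ / 10⁻³) = −96.7 dBm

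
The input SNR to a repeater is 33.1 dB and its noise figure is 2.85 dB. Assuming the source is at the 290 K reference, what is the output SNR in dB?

By definition F = SNR_in/SNR_out, so in dB: SNR_out = SNR_in − NF
SNR_out = 33.1 − 2.85 = 30.25 dB

30.25 dB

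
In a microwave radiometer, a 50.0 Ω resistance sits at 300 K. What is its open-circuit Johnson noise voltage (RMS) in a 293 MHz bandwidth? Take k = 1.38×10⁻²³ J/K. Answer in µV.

V_n = √(4kTRB)
4kTRB = 4 × 1.38×10⁻²³ × 300 × 5.00×10¹ × 2.93×10⁸ = 2.43×10⁻¹⁰ V²
V_n = √(2.43×10⁻¹⁰) = 1.56×10⁻⁵ V = 15.6 µV

15.6 µV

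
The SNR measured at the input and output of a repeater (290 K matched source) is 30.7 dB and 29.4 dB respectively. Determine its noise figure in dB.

NF (dB) = SNR_in(dB) − SNR_out(dB) when the source is at T₀
NF = 30.7 − 29.4 = 1.3 dB

1.3 dB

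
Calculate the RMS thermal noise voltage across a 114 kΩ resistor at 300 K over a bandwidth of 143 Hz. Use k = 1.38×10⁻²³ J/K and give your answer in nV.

520 nV

V_n = √(4kTRB)
4kTRB = 4 × 1.38×10⁻²³ × 300 × 1.14×10⁵ × 1.43×10² = 2.70×10⁻¹³ V²
V_n = √(2.70×10⁻¹³) = 5.20×10⁻⁷ V = 520 nV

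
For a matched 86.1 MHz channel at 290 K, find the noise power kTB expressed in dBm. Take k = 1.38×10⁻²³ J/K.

−94.6 dBm

P_n = kTB = 1.38×10⁻²³ × 290 × 8.61×10⁷ = 3.45×10⁻¹³ W
In dBm: 10 log₁₀(3.45×10⁻¹³ / 10⁻³) = −94.6 dBm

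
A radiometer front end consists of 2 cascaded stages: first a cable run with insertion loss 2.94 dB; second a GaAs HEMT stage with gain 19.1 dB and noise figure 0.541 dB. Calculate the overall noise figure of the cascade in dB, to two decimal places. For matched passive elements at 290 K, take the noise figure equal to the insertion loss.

Convert to linear (a loss of L dB is a gain of −L dB): F_i = 10^(NF_i/10), G_i = 10^(G_i,dB/10)
  Stage 1: F_1 = 10^(2.94/10) = 1.968, G_1 = 10^(−2.94/10) = 0.5082
  Stage 2: F_2 = 10^(0.541/10) = 1.133, G_2 = 10^(19.1/10) = 81.28
Friis cascade:
  F = 1.968 + (1.133 − 1)/0.5082 = 2.229
NF = 10 log₁₀(2.229) = 3.48 dB

3.48 dB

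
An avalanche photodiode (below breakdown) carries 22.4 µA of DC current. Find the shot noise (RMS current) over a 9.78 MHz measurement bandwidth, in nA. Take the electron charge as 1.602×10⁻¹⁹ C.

8.38 nA

I_n = √(2qI·B)
2qI·B = 2 × 1.602×10⁻¹⁹ × 2.24×10⁻⁵ × 9.78×10⁶ = 7.02×10⁻¹⁷ A²
I_n = √(7.02×10⁻¹⁷) = 8.38×10⁻⁹ A = 8.38 nA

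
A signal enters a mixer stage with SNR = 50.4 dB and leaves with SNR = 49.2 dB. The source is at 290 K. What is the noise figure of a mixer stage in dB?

1.2 dB

NF (dB) = SNR_in(dB) − SNR_out(dB) when the source is at T₀
NF = 50.4 − 49.2 = 1.2 dB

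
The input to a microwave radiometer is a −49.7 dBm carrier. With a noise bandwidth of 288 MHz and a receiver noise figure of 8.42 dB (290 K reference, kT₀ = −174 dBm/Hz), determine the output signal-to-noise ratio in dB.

31.3 dB

Noise floor: N = −174 + 10 log₁₀(B) + NF
10 log₁₀(2.88×10⁸) = 84.59 dB
N = −174 + 84.59 + 8.42 = −80.99 dBm
SNR = P_sig − N = −49.7 − (−80.99) = 31.29 dB → 31.3 dB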